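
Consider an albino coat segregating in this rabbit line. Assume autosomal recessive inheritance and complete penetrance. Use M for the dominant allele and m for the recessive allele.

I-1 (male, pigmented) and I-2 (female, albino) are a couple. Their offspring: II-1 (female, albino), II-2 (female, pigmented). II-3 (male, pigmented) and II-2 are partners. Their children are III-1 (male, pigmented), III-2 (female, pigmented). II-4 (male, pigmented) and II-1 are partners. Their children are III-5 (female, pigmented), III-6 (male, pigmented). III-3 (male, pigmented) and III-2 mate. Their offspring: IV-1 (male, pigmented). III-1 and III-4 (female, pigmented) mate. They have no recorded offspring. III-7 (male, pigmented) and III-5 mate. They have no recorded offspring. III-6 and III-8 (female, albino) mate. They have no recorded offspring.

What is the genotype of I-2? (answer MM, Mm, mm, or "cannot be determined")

I-2 is albino, so I-2 is mm.

mm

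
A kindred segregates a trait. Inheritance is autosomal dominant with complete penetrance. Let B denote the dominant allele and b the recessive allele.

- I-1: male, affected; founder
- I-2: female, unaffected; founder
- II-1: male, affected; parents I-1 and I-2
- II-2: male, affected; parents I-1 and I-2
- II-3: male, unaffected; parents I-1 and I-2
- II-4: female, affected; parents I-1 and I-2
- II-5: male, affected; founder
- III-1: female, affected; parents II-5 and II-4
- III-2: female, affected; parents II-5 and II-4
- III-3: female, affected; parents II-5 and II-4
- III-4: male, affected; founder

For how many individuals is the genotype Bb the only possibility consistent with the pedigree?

4

Obligate heterozygotes: I-1 is affected so carries B and passed b to II-3 (bb), so I-1 is Bb; II-1 is affected so carries B and received b from I-2 (bb), so II-1 is Bb; II-2 is affected so carries B and received b from I-2 (bb), so II-2 is Bb; II-4 is affected so carries B and received b from I-2 (bb), so II-4 is Bb.
Every other individual is either homozygous by phenotype or has at least one consistent homozygous assignment, so the count is 4.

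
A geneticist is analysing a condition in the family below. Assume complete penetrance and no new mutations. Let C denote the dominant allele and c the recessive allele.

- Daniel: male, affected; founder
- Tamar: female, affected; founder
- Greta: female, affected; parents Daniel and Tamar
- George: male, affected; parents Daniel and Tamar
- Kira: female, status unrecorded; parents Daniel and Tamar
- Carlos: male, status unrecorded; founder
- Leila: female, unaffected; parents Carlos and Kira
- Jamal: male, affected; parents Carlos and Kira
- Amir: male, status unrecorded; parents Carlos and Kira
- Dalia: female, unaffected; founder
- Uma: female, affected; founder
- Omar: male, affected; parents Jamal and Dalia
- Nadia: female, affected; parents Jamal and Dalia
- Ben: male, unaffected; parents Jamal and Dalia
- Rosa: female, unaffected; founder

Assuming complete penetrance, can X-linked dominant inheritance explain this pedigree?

No

Under X-linked dominant, Omar (affected, male) cannot arise from Jamal (affected) × Dalia (unaffected).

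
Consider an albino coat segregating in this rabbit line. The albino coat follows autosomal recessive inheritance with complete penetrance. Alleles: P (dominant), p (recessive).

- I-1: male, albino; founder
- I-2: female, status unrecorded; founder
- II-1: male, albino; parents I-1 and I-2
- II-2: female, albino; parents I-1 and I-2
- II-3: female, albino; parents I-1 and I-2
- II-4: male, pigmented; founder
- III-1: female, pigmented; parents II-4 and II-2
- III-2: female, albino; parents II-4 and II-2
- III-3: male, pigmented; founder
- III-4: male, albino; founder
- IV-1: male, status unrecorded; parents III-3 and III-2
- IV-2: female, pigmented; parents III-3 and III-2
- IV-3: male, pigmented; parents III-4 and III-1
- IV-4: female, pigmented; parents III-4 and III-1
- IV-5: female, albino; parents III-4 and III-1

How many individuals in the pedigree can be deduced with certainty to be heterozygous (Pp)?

5

Obligate heterozygotes: II-4 is pigmented so carries P and passed p to III-2 (pp), so II-4 is Pp; III-1 is pigmented so carries P and received p from II-2 (pp), so III-1 is Pp; IV-2 is pigmented so carries P and received p from III-2 (pp), so IV-2 is Pp; IV-3 is pigmented so carries P and received p from III-4 (pp), so IV-3 is Pp; IV-4 is pigmented so carries P and received p from III-4 (pp), so IV-4 is Pp.
Every other individual is either homozygous by phenotype or has at least one consistent homozygous assignment, so the count is 5.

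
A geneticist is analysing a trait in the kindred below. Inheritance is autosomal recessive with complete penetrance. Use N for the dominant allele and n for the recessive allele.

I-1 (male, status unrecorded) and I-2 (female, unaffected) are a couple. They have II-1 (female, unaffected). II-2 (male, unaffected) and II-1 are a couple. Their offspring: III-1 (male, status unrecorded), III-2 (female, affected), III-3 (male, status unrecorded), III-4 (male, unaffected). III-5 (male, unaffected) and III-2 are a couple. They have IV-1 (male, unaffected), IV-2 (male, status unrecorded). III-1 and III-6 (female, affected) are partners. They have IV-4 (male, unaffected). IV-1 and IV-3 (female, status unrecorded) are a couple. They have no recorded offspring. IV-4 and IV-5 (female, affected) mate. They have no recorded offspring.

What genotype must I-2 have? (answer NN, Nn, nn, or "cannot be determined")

cannot be determined

I-2's phenotype allows NN or Nn, and no parent or child forces a single allele at both positions; consistent genotype assignments exist with I-2 as NN or Nn.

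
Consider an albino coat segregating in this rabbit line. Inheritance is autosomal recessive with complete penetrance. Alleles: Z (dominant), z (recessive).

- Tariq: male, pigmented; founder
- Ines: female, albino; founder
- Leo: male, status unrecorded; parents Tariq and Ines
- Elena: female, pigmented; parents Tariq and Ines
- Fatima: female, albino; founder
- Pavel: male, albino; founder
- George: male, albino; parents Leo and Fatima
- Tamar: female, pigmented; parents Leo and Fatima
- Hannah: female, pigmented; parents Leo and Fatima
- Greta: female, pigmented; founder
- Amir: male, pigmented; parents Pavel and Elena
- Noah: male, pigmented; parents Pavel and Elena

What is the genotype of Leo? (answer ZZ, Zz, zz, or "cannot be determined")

From phenotype alone, Leo is ZZ or Zz or zz.
Leo passed Z to Tamar (Zz, whose z came from Fatima) and received z from Ines (zz), so Leo is Zz.

Zz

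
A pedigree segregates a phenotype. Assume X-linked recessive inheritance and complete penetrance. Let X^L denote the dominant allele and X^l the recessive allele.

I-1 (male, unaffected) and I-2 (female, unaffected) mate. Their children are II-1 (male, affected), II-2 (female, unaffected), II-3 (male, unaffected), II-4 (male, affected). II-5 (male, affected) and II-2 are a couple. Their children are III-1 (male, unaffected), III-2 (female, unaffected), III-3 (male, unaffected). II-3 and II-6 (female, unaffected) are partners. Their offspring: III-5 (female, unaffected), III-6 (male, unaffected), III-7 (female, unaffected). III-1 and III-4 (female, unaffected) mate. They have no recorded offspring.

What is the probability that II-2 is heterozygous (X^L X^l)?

1/9

I-1 is unaffected, so I-1 is X^L Y.
I-2 is unaffected so carries L and passed l to II-1 (X^l Y), so I-2 is X^L X^l.
Their cross gives offspring ratios 1/2 X^L X^L : 1/2 X^L X^l. Conditioning on II-2 being unaffected, P(X^L X^l) = 1/2 / 1 = 1/2 before taking II-2's own offspring into account.
II-5 is affected, so II-5 is X^l Y.
Now use II-2's offspring. Probability of each recorded status — unaffected son III-1: 1/2 if II-2 is X^L X^l, 1 if X^L X^L; unaffected daughter III-2: 1/2 if II-2 is X^L X^l, 1 if X^L X^L; unaffected son III-3: 1/2 if II-2 is X^L X^l, 1 if X^L X^L.
Bayes: P(X^L X^l) = 1/2·1/8 / (1/2·1/8 + 1/2·1) = 1/9.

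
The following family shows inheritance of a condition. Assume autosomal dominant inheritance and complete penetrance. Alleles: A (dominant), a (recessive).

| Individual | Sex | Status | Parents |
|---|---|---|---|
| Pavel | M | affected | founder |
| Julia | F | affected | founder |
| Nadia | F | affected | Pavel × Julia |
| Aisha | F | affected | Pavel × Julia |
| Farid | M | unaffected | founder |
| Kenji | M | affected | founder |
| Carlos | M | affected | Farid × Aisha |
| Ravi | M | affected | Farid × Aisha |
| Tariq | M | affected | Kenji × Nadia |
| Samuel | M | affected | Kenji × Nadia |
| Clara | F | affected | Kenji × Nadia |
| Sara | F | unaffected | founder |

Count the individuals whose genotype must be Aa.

2

Obligate heterozygotes: Carlos is affected so carries A and received a from Farid (aa), so Carlos is Aa; Ravi is affected so carries A and received a from Farid (aa), so Ravi is Aa.
Every other individual is either homozygous by phenotype or has at least one consistent homozygous assignment, so the count is 2.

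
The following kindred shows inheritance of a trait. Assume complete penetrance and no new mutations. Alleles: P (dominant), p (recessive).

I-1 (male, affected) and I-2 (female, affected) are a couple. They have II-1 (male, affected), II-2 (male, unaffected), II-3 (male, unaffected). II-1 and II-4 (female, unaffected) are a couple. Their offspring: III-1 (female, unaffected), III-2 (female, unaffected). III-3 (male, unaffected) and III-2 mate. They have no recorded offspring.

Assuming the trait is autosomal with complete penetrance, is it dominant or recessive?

dominant

I-1 and I-2 are both affected yet have an unaffected child II-2. Under a recessive model two affected parents are homozygous and every child would be affected, so the trait cannot be recessive.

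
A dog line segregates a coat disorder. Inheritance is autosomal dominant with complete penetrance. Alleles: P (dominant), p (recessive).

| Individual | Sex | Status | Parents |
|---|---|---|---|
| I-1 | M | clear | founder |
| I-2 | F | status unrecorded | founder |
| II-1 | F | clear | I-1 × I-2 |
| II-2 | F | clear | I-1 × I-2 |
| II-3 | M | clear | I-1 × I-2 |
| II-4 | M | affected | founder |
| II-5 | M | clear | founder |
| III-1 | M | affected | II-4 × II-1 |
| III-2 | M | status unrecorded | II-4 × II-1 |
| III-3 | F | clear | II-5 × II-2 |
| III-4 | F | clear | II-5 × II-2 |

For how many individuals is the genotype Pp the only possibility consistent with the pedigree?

Obligate heterozygotes: III-1 is affected so carries P and received p from II-1 (pp), so III-1 is Pp.
Every other individual is either homozygous by phenotype or has at least one consistent homozygous assignment, so the count is 1.

1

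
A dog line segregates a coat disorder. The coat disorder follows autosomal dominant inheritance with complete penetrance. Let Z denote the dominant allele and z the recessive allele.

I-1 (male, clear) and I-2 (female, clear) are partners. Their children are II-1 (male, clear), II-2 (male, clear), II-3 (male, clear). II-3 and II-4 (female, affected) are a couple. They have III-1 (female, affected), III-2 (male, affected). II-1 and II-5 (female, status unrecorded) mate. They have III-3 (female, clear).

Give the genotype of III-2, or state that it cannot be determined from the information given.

Zz

From phenotype alone, III-2 is ZZ or Zz.
III-2 is affected so carries Z and received z from II-3 (zz), so III-2 is Zz.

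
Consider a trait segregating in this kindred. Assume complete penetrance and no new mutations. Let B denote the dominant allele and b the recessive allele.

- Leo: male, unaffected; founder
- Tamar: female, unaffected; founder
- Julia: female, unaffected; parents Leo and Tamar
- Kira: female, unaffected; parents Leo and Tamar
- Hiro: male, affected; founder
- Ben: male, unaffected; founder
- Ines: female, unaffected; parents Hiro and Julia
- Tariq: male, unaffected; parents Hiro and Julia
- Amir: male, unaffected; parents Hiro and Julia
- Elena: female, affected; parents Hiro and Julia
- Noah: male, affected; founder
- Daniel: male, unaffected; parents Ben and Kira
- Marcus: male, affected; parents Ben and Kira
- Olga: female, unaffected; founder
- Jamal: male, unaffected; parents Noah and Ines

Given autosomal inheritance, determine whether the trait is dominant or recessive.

Ben and Kira are both unaffected yet have an affected child Marcus. Under dominance, an affected child requires at least one affected parent, so the trait cannot be dominant.

recessive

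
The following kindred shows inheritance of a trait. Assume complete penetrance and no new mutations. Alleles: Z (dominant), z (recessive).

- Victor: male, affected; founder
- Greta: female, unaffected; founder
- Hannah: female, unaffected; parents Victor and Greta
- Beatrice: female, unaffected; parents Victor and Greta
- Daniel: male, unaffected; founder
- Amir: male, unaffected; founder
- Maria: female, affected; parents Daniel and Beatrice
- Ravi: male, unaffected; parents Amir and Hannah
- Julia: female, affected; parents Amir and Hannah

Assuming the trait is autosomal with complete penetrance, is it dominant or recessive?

Daniel and Beatrice are both unaffected yet have an affected child Maria. Under dominance, an affected child requires at least one affected parent, so the trait cannot be dominant.

recessive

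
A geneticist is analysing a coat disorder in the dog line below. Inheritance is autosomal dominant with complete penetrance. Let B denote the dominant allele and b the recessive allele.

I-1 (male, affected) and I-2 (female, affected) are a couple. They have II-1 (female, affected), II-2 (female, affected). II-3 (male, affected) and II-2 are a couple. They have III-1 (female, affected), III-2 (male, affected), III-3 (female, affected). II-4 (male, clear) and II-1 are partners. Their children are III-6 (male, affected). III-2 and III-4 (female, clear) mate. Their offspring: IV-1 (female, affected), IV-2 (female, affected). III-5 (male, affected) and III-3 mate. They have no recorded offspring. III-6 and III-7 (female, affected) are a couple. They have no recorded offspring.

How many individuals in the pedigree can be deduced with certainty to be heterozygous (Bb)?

Obligate heterozygotes: III-6 is affected so carries B and received b from II-4 (bb), so III-6 is Bb; IV-1 is affected so carries B and received b from III-4 (bb), so IV-1 is Bb; IV-2 is affected so carries B and received b from III-4 (bb), so IV-2 is Bb.
Every other individual is either homozygous by phenotype or has at least one consistent homozygous assignment, so the count is 3.

3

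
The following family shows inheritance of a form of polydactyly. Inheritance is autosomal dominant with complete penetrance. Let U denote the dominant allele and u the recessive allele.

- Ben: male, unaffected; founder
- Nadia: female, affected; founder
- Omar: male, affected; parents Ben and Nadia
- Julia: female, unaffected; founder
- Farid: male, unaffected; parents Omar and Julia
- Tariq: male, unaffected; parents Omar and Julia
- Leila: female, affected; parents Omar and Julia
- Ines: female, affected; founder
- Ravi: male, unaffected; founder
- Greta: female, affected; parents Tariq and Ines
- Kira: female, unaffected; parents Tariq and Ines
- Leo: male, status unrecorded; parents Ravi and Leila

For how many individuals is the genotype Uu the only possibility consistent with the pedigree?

Obligate heterozygotes: Omar is affected so carries U and received u from Ben (uu), so Omar is Uu; Leila is affected so carries U and received u from Julia (uu), so Leila is Uu; Ines is affected so carries U and passed u to Kira (uu), so Ines is Uu; Greta is affected so carries U and received u from Tariq (uu), so Greta is Uu.
Every other individual is either homozygous by phenotype or has at least one consistent homozygous assignment, so the count is 4.

4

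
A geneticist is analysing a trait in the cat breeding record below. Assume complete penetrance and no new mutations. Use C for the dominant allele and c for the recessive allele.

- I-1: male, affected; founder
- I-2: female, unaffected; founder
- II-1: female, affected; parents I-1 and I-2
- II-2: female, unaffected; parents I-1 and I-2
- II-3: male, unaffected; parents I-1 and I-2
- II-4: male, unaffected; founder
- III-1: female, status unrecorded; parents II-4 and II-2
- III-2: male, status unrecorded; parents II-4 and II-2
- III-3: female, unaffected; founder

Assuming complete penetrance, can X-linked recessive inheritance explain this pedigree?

A consistent assignment under X-linked recessive exists: I-1 X^c Y, I-2 X^C X^c, II-1 X^c X^c, II-2 X^C X^c, II-3 X^C Y, II-4 X^C Y, III-1 X^C X^C, III-2 X^C Y, III-3 X^C X^C.
In this assignment every recorded phenotype matches its genotype and every non-founder's genotype is obtainable from its parents' genotypes, so the pedigree is consistent.

Yes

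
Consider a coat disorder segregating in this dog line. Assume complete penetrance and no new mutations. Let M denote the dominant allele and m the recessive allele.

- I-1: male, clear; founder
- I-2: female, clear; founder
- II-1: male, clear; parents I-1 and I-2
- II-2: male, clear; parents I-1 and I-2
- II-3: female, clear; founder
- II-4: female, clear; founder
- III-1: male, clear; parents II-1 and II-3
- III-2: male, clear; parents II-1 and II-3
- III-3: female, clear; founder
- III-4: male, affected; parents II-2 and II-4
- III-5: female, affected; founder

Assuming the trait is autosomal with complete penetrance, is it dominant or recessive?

recessive

II-2 and II-4 are both clear yet have an affected child III-4. Under dominance, an affected child requires at least one affected parent, so the trait cannot be dominant.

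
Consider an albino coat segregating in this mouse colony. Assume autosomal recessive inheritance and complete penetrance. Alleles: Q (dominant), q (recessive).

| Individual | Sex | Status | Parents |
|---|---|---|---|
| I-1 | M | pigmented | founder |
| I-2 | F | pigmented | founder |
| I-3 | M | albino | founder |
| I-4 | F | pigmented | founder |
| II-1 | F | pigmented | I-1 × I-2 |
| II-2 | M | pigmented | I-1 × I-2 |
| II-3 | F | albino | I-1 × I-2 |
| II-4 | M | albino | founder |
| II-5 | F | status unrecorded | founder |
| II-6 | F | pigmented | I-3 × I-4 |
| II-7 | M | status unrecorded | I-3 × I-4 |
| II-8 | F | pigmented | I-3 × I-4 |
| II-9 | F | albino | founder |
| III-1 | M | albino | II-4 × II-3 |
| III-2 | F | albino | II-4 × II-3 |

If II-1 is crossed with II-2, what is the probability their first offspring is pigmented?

I-1 is pigmented so carries Q and passed q to II-3 (qq), so I-1 is Qq.
I-2 is pigmented so carries Q and passed q to II-3 (qq), so I-2 is Qq.
II-1 is a pigmented offspring of I-1 (Qq) × I-2 (Qq), whose cross gives 1/4 QQ : 1/2 Qq : 1/4 qq; conditioning on being pigmented, II-1 is QQ with probability 1/3, Qq with probability 2/3.
II-2 is a pigmented offspring of I-1 (Qq) × I-2 (Qq), whose cross gives 1/4 QQ : 1/2 Qq : 1/4 qq; conditioning on being pigmented, II-2 is QQ with probability 1/3, Qq with probability 2/3.
Summing over parental genotype combinations, P(offspring is pigmented) = 1/9·1 + 2/9·1 + 2/9·1 + 4/9·3/4 = 8/9.

8/9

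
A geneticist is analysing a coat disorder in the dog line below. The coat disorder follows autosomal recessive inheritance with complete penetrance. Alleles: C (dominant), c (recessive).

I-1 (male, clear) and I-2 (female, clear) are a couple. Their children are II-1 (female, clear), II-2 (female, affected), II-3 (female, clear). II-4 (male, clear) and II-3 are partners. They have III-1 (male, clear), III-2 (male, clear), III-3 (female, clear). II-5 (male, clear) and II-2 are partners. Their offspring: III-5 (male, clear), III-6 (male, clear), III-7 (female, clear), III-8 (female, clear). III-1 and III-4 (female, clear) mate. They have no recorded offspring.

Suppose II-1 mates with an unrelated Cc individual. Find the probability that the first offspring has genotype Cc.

I-1 is clear so carries C and passed c to II-2 (cc), so I-1 is Cc.
I-2 is clear so carries C and passed c to II-2 (cc), so I-2 is Cc.
II-1 is a clear offspring of I-1 (Cc) × I-2 (Cc), whose cross gives 1/4 CC : 1/2 Cc : 1/4 cc; conditioning on being clear, II-1 is CC with probability 1/3, Cc with probability 2/3.
Summing over parental genotype combinations, P(offspring has genotype Cc) = 1/3·1/2 + 2/3·1/2 = 1/2.

1/2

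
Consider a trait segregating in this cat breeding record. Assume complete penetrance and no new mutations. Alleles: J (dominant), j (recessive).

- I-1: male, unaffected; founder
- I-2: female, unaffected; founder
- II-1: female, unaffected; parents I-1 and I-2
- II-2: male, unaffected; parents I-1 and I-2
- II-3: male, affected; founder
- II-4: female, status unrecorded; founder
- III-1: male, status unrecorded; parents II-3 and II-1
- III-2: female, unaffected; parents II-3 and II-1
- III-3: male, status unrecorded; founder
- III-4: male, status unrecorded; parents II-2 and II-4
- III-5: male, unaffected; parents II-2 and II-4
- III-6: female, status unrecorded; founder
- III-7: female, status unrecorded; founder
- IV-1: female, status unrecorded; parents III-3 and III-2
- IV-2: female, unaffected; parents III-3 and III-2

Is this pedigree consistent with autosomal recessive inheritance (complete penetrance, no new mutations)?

Yes

A consistent assignment under autosomal recessive exists: I-1 JJ, I-2 JJ, II-1 JJ, II-2 JJ, II-3 jj, II-4 JJ, III-1 Jj, III-2 Jj, III-3 JJ, III-4 JJ, III-5 JJ, III-6 JJ, III-7 JJ, IV-1 JJ, IV-2 JJ.
In this assignment every recorded phenotype matches its genotype and every non-founder's genotype is obtainable from its parents' genotypes, so the pedigree is consistent.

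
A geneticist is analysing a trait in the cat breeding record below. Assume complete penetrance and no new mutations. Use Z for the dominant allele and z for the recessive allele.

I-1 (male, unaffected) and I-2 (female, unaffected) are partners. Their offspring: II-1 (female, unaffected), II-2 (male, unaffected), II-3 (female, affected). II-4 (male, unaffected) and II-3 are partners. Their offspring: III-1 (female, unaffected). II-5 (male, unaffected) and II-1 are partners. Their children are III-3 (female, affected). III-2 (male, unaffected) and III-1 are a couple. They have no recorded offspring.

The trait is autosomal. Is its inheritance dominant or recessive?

I-1 and I-2 are both unaffected yet have an affected child II-3. Under dominance, an affected child requires at least one affected parent, so the trait cannot be dominant.

recessive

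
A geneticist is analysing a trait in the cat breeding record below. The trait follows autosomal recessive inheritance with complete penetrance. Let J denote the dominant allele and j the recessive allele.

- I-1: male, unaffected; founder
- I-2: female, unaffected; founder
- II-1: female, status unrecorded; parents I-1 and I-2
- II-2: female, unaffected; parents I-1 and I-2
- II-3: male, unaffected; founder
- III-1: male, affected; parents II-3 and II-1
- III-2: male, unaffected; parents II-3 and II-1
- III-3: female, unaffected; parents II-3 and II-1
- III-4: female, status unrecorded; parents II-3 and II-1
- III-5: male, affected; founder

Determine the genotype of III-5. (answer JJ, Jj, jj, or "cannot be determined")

III-5 is affected, so III-5 is jj.

jj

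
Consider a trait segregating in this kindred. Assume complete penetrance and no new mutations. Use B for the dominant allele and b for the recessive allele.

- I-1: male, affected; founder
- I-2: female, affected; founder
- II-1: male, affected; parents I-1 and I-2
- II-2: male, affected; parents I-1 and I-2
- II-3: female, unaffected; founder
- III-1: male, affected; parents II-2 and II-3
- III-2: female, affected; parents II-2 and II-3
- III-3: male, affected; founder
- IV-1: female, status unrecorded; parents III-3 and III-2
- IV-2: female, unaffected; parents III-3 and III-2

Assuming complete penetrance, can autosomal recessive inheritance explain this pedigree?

Under autosomal recessive, IV-2 (unaffected, female) cannot arise from III-3 (affected) × III-2 (affected).

No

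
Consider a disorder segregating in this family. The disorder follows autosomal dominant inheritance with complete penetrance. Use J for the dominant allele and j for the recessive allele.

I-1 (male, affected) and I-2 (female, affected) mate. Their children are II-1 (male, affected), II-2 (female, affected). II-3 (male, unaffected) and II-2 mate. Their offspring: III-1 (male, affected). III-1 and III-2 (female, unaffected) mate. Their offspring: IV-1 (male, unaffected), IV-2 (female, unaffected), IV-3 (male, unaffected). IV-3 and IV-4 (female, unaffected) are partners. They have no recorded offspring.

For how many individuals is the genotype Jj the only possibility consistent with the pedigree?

1

Obligate heterozygotes: III-1 is affected so carries J and received j from II-3 (jj), so III-1 is Jj.
Every other individual is either homozygous by phenotype or has at least one consistent homozygous assignment, so the count is 1.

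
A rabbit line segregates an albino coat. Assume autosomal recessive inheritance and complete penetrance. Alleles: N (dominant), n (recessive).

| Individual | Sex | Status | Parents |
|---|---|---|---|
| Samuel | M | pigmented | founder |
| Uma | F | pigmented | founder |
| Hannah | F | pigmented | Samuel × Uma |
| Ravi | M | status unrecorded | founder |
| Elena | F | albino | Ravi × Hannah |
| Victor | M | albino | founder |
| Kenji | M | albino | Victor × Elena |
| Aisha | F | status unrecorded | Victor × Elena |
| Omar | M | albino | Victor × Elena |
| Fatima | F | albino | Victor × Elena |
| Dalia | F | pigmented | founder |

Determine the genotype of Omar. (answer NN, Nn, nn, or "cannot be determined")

Omar is albino, so Omar is nn.

nn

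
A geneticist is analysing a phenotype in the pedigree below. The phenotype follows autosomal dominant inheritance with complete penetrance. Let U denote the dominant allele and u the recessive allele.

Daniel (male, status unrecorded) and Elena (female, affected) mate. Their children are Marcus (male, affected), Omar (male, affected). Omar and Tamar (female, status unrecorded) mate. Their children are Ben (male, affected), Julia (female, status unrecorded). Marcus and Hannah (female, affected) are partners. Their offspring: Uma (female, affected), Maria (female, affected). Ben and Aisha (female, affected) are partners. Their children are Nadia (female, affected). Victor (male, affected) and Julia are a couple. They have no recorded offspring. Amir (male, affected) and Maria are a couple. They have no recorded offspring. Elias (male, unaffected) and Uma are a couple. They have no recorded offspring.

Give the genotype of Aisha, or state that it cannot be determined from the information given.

cannot be determined

Aisha's phenotype allows UU or Uu, and no parent or child forces a single allele at both positions; consistent genotype assignments exist with Aisha as UU or Uu.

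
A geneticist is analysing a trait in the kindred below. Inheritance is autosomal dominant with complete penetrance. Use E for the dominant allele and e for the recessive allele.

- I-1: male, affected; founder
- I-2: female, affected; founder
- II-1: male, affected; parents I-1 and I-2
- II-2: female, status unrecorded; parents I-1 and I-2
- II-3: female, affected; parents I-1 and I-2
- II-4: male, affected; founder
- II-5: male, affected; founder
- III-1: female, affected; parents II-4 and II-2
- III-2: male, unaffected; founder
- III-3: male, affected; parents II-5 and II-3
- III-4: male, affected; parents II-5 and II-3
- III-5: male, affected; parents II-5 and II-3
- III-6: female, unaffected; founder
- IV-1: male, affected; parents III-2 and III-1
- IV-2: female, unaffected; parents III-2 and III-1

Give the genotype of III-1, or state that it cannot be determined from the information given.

From phenotype alone, III-1 is EE or Ee.
III-1 is affected so carries E and passed e to IV-2 (ee), so III-1 is Ee.

Ee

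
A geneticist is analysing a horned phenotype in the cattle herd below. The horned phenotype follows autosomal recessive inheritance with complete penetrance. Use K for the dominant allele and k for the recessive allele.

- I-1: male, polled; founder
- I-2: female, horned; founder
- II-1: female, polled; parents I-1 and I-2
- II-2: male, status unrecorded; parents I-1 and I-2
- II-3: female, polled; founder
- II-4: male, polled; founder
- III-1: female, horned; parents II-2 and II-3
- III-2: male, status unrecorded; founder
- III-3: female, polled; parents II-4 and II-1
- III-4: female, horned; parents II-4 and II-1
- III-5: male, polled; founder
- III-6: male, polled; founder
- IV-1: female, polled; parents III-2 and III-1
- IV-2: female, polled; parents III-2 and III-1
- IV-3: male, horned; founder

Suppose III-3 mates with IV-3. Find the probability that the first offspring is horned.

1/3

II-4 is polled so carries K and passed k to III-4 (kk), so II-4 is Kk.
II-1 is polled so carries K and received k from I-2 (kk), so II-1 is Kk.
III-3 is a polled offspring of II-4 (Kk) × II-1 (Kk), whose cross gives 1/4 KK : 1/2 Kk : 1/4 kk; conditioning on being polled, III-3 is KK with probability 1/3, Kk with probability 2/3.
IV-3 is horned, so IV-3 is kk.
Summing over parental genotype combinations, P(offspring is horned) = 2/3·1/2 = 1/3.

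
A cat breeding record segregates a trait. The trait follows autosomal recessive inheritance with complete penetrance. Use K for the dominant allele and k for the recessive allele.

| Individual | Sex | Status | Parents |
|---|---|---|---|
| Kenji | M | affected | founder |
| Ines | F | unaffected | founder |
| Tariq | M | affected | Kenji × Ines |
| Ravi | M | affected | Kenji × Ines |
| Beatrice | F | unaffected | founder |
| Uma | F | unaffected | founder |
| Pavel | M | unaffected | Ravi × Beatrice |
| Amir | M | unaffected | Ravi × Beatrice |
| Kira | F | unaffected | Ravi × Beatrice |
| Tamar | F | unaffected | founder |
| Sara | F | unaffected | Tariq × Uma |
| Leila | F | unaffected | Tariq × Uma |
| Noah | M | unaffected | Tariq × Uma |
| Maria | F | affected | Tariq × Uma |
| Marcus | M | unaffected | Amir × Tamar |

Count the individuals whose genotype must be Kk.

Obligate heterozygotes: Ines is unaffected so carries K and passed k to Tariq (kk), so Ines is Kk; Uma is unaffected so carries K and passed k to Maria (kk), so Uma is Kk; Pavel is unaffected so carries K and received k from Ravi (kk), so Pavel is Kk; Amir is unaffected so carries K and received k from Ravi (kk), so Amir is Kk; Kira is unaffected so carries K and received k from Ravi (kk), so Kira is Kk; Sara is unaffected so carries K and received k from Tariq (kk), so Sara is Kk; Leila is unaffected so carries K and received k from Tariq (kk), so Leila is Kk; Noah is unaffected so carries K and received k from Tariq (kk), so Noah is Kk.
Every other individual is either homozygous by phenotype or has at least one consistent homozygous assignment, so the count is 8.

8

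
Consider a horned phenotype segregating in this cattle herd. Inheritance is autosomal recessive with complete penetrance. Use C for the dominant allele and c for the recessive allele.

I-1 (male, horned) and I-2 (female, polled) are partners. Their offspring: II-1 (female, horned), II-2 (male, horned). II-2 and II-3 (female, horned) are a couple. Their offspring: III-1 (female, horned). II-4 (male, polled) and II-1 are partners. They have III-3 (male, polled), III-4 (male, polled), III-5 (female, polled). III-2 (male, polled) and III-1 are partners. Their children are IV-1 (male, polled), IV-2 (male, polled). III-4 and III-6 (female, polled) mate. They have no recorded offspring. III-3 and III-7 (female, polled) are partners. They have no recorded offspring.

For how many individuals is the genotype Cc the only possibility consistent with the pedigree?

6

Obligate heterozygotes: I-2 is polled so carries C and passed c to II-1 (cc), so I-2 is Cc; III-3 is polled so carries C and received c from II-1 (cc), so III-3 is Cc; III-4 is polled so carries C and received c from II-1 (cc), so III-4 is Cc; III-5 is polled so carries C and received c from II-1 (cc), so III-5 is Cc; IV-1 is polled so carries C and received c from III-1 (cc), so IV-1 is Cc; IV-2 is polled so carries C and received c from III-1 (cc), so IV-2 is Cc.
Every other individual is either homozygous by phenotype or has at least one consistent homozygous assignment, so the count is 6.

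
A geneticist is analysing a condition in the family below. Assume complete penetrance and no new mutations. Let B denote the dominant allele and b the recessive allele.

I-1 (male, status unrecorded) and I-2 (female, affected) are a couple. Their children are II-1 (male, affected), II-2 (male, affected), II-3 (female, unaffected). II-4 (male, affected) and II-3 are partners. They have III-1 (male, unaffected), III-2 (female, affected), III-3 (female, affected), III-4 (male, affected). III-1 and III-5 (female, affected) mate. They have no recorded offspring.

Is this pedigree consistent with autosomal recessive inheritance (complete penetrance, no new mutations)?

A consistent assignment under autosomal recessive exists: I-1 Bb, I-2 bb, II-1 bb, II-2 bb, II-3 Bb, II-4 bb, III-1 Bb, III-2 bb, III-3 bb, III-4 bb, III-5 bb.
In this assignment every recorded phenotype matches its genotype and every non-founder's genotype is obtainable from its parents' genotypes, so the pedigree is consistent.

Yes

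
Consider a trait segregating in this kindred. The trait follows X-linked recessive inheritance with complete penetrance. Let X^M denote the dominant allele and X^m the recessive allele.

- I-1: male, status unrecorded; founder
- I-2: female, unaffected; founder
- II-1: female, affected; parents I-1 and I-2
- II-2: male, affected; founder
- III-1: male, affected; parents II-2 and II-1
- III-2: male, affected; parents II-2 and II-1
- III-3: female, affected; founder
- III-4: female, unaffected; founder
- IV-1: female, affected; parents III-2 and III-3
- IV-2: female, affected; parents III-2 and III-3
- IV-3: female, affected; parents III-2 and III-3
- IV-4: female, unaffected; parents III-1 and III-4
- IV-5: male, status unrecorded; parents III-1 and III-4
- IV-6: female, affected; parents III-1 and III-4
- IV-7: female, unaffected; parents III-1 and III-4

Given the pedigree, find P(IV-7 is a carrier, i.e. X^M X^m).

IV-7 is unaffected so carries M and received m from III-1 (X^m Y), so IV-7 is X^M X^m, giving P(X^M X^m) = 1.

1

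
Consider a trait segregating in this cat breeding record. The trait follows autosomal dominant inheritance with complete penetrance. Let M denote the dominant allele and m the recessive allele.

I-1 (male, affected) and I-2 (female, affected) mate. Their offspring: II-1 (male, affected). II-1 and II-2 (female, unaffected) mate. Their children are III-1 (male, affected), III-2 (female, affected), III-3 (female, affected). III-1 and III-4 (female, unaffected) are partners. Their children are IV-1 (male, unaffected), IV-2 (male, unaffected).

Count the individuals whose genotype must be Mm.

Obligate heterozygotes: III-1 is affected so carries M and received m from II-2 (mm), so III-1 is Mm; III-2 is affected so carries M and received m from II-2 (mm), so III-2 is Mm; III-3 is affected so carries M and received m from II-2 (mm), so III-3 is Mm.
Every other individual is either homozygous by phenotype or has at least one consistent homozygous assignment, so the count is 3.

3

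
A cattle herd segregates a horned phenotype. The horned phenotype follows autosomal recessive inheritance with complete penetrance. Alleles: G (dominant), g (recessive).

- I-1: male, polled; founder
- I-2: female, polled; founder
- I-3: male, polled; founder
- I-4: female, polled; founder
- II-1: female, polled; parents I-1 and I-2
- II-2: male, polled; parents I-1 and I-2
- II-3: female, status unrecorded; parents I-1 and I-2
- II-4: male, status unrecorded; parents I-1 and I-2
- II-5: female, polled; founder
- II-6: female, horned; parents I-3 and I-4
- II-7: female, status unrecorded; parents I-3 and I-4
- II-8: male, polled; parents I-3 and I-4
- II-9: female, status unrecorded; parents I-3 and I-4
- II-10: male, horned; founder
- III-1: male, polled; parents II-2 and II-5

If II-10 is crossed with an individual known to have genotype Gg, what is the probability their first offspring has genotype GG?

II-10 is horned, so II-10 is gg.
The cross gives 1/2 Gg : 1/2 gg, so P(offspring has genotype GG) = 0.

0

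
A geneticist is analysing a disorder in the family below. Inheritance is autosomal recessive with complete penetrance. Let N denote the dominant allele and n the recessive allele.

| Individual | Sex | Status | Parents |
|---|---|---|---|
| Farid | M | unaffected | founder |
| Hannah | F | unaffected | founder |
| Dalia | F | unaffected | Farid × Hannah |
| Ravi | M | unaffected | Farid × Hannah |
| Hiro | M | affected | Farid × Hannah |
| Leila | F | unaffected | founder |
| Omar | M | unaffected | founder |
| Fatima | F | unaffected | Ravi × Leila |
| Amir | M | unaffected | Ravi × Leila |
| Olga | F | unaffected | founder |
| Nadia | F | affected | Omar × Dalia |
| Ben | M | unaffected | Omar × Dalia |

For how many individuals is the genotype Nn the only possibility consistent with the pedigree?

Obligate heterozygotes: Farid is unaffected so carries N and passed n to Hiro (nn), so Farid is Nn; Hannah is unaffected so carries N and passed n to Hiro (nn), so Hannah is Nn; Dalia is unaffected so carries N and passed n to Nadia (nn), so Dalia is Nn; Omar is unaffected so carries N and passed n to Nadia (nn), so Omar is Nn.
Every other individual is either homozygous by phenotype or has at least one consistent homozygous assignment, so the count is 4.

4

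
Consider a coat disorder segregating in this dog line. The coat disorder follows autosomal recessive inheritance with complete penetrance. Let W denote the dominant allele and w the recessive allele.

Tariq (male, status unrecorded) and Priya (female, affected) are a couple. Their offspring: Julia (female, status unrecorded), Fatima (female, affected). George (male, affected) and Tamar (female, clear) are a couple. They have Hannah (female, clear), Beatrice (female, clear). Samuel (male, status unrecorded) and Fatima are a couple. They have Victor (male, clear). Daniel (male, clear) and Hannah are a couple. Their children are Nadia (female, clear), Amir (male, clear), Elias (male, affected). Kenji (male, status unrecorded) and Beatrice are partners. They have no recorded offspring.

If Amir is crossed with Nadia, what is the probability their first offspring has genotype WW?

Daniel is clear so carries W and passed w to Elias (ww), so Daniel is Ww.
Hannah is clear so carries W and received w from George (ww), so Hannah is Ww.
Amir is a clear offspring of Daniel (Ww) × Hannah (Ww), whose cross gives 1/4 WW : 1/2 Ww : 1/4 ww; conditioning on being clear, Amir is WW with probability 1/3, Ww with probability 2/3.
Nadia is a clear offspring of Daniel (Ww) × Hannah (Ww), whose cross gives 1/4 WW : 1/2 Ww : 1/4 ww; conditioning on being clear, Nadia is WW with probability 1/3, Ww with probability 2/3.
Summing over parental genotype combinations, P(offspring has genotype WW) = 1/9·1 + 2/9·1/2 + 2/9·1/2 + 4/9·1/4 = 4/9.

4/9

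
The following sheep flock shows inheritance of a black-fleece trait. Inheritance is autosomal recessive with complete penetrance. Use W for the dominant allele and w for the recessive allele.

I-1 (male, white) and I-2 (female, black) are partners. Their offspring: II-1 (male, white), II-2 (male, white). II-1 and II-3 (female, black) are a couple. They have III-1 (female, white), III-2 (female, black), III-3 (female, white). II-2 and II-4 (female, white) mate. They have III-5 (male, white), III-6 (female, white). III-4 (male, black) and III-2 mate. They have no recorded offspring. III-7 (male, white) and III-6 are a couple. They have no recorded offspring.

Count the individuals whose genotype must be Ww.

Obligate heterozygotes: II-1 is white so carries W and received w from I-2 (ww), so II-1 is Ww; II-2 is white so carries W and received w from I-2 (ww), so II-2 is Ww; III-1 is white so carries W and received w from II-3 (ww), so III-1 is Ww; III-3 is white so carries W and received w from II-3 (ww), so III-3 is Ww.
Every other individual is either homozygous by phenotype or has at least one consistent homozygous assignment, so the count is 4.

4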